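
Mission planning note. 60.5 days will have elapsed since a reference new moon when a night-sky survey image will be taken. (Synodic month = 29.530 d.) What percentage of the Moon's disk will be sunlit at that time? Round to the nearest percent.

2%

Reduce mod P: 60.5 − 2×29.530 = 1.44 d into the current lunation.
The Moon has covered 1.44/29.530 of its cycle, so θ ≈ 360° × 1.44/29.530 = 17.6°.
With cos θ = 0.953, the lit fraction is (1 − 0.953)/2 ≈ 0.023, so 2%.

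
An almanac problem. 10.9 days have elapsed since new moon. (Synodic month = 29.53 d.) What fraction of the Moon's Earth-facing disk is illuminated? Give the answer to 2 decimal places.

0.84

The Moon has covered 10.9/29.53 of its cycle, so θ ≈ 360° × 10.9/29.53 = 132.9°.
Illuminated fraction = (1 − cos 132.9°)/2 = (1 − (-0.680))/2 ≈ 0.840.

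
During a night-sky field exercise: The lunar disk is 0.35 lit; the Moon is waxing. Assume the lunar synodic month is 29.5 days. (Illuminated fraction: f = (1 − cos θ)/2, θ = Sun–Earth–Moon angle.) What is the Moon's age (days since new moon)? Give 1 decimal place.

From f = (1 − cos θ)/2: cos θ = 1 − 2×0.35 = 0.300; arccos → 72.5°.
Waxing ⇒ before full, so θ = 72.5°.
At 360°/29.5 d per day, 72.5° corresponds to 5.94 days.

5.9 days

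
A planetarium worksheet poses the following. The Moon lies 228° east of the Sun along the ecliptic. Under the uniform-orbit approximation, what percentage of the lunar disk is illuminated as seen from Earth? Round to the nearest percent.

83%

cos 228° = (-0.669), so f = (1 − (-0.669))/2 = 0.835, i.e. 83%.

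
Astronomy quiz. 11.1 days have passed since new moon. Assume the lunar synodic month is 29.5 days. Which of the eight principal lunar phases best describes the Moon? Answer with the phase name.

waxing gibbous

θ ≈ 360° × 11.1/29.5 = 135°, which falls in the waxing gibbous sector.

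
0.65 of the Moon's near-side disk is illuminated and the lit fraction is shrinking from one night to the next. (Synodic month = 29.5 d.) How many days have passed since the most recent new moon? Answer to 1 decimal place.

From f = (1 − cos θ)/2: cos θ = 1 − 2×0.65 = -0.300; arccos → 107.5°.
Since the Moon is past full (waning), take the reflex angle: θ = 360° − 107.5° = 252.5°.
That fraction of the synodic month is 252.5/360 × 29.5 d ≈ 20.69 d.

20.7 days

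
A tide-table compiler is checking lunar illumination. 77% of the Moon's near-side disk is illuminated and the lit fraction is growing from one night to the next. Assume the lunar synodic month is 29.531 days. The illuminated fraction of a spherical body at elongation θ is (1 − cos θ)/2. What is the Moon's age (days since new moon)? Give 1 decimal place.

10.1 days

From f = (1 − cos θ)/2: cos θ = 1 − 2×0.77 = -0.540; arccos → 122.7°.
The Moon is waxing (0°–180°), so θ = 122.7° directly.
At 360°/29.531 d per day, 122.7° corresponds to 10.06 days.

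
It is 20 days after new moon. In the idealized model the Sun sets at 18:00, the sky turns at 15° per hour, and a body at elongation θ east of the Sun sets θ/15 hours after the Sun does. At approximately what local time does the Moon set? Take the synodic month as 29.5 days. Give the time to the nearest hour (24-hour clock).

10:00

Phase angle: θ = 360°·(20 d)/(29.5 d) = 244.1°.
The Moon trails the Sun by θ/15 = 244.1/15 ≈ 16.27 hours.
18:00 + 16.27 h ≈ 10:16 → 10:00 to the nearest hour.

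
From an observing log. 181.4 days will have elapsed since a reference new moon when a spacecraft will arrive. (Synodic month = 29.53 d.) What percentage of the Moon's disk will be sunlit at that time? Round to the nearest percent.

19%

181.4 d spans 6 complete synodic months (6 × 29.53 = 177.18 d) plus 4.22 d.
The Moon has covered 4.22/29.53 of its cycle, so θ ≈ 360° × 4.22/29.53 = 51.4°.
With cos θ = 0.623, the lit fraction is (1 − 0.623)/2 ≈ 0.188, so 19%.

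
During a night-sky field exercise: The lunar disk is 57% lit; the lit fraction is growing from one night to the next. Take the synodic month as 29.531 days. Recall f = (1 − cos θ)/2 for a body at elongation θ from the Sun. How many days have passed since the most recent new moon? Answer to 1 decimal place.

From f = (1 − cos θ)/2: cos θ = 1 − 2×0.57 = -0.140; arccos → 98.0°.
Before full moon the principal value applies: θ = 98.0°.
That fraction of the synodic month is 98.0/360 × 29.531 d ≈ 8.04 d.

8.0 days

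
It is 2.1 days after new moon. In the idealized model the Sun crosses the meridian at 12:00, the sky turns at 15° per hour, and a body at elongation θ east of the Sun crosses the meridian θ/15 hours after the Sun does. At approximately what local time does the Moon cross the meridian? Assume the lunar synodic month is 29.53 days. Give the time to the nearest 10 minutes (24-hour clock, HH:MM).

13:40

Elongation θ = 360° × 2.1/29.53 ≈ 25.6°.
The Moon trails the Sun by θ/15 = 25.6/15 ≈ 1.71 hours.
12:00 + 1.707 h ≈ 13:42 → 13:40 to the nearest ten minutes.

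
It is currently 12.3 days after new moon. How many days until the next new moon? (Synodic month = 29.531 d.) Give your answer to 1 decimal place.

17.2 days

The next new moon completes the synodic month: 29.531 − 12.3 = 17.231 days.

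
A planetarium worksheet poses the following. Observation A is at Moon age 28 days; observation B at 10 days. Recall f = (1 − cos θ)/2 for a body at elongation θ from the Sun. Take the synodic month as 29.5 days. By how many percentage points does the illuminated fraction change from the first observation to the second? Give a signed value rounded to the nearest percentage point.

First observation: θ = 360°·28/29.5 = 341.7°, so f = 0.025.
Second observation: θ = 122.0°, f = 0.765.
Δf = 0.765 − 0.025 = +0.740, i.e. +74 pp.

+74 percentage points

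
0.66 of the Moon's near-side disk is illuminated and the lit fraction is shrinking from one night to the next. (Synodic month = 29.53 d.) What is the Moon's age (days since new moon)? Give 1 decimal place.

20.6 days

cos θ = 1 − 2f = -0.320, giving a principal value of 108.7°.
Waning ⇒ past full, so θ = 360° − 108.7° = 251.3°.
At 360°/29.53 d per day, 251.3° corresponds to 20.62 days.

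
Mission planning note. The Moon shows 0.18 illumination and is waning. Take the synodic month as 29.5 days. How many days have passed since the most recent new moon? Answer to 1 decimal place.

From f = (1 − cos θ)/2: cos θ = 1 − 2×0.18 = 0.640; arccos → 50.2°.
Since the Moon is past full (waning), take the reflex angle: θ = 360° − 50.2° = 309.8°.
At 360°/29.5 d per day, 309.8° corresponds to 25.39 days.

25.4 days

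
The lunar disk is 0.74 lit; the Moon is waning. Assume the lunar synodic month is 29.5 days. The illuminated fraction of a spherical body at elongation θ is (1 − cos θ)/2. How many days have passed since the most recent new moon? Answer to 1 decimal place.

19.8 days

Invert f = (1 − cos θ)/2 to get cos θ = 1 − 2(0.74) = -0.480, hence θ₀ = arccos -0.480 = 118.7°.
Since the Moon is past full (waning), take the reflex angle: θ = 360° − 118.7° = 241.3°.
At 360°/29.5 d per day, 241.3° corresponds to 19.77 days.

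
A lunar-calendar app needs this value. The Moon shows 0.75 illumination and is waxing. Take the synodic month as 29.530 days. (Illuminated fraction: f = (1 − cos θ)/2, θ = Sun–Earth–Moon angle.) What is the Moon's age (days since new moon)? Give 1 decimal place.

9.8 days

cos θ = 1 − 2f = -0.500, giving a principal value of 120.0°.
The Moon is waxing (0°–180°), so θ = 120.0° directly.
That fraction of the synodic month is 120.0/360 × 29.530 d ≈ 9.84 d.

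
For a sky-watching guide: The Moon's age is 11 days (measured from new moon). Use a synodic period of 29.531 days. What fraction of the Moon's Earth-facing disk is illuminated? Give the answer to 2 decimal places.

0.85

Phase angle: θ = 360°·(11 d)/(29.531 d) = 134.1°.
cos 134.1° = (-0.696), so f = (1 − (-0.696))/2 = 0.848.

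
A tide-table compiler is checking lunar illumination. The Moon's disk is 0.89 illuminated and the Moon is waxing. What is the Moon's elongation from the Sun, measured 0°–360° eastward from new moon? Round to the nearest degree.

141°

From f = (1 − cos θ)/2: cos θ = 1 − 2×0.89 = -0.780; arccos → 141.3°.
Before full moon the principal value applies: θ = 141.3°.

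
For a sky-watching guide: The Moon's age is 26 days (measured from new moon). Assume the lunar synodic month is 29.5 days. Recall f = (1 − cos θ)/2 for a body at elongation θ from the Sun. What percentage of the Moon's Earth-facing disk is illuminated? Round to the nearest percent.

13%

The Moon has covered 26/29.5 of its cycle, so θ ≈ 360° × 26/29.5 = 317.3°.
Illuminated fraction = (1 − cos 317.3°)/2 = (1 − 0.735)/2 ≈ 0.133, so 13%.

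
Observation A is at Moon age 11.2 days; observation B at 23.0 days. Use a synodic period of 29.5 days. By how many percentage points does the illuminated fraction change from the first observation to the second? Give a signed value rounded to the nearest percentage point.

First observation: θ = 360°·11.2/29.5 = 136.7°, so f = 0.864.
Second observation: θ = 280.7°, f = 0.407.
Δf = 0.407 − 0.864 = -0.456, i.e. -46 pp.

-46 percentage points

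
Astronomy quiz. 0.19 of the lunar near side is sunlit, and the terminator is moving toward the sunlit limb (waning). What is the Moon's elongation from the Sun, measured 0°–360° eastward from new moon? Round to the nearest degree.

From f = (1 − cos θ)/2: cos θ = 1 − 2×0.19 = 0.620; arccos → 51.7°.
Waning ⇒ past full, so θ = 360° − 51.7° = 308.3°.

308°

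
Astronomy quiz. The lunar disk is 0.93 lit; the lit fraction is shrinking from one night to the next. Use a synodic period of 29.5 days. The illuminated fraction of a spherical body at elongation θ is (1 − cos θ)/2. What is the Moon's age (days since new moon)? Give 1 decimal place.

17.3 days

cos θ = 1 − 2f = -0.860, giving a principal value of 149.3°.
Since the Moon is past full (waning), take the reflex angle: θ = 360° − 149.3° = 210.7°.
Age = 29.5 × 210.7°/360° ≈ 17.26 days.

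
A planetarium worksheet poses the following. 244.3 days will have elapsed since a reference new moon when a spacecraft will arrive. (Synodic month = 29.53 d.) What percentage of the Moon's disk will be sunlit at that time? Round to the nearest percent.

57%

244.3/29.53 = 8.273 lunations, so 8 complete cycles and 8.06 d into the next.
Elongation θ = 360° × 8.06/29.53 ≈ 98.3°.
cos 98.3° = (-0.144), so f = (1 − (-0.144))/2 = 0.572, so 57%.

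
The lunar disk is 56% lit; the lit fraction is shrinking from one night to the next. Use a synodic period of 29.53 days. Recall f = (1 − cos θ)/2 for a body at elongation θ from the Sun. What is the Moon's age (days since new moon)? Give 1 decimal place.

cos θ = 1 − 2f = -0.120, giving a principal value of 96.9°.
A waning Moon lies in 180°–360°, so θ = 360° − 96.9° = 263.1°.
That fraction of the synodic month is 263.1/360 × 29.53 d ≈ 21.58 d.

21.6 days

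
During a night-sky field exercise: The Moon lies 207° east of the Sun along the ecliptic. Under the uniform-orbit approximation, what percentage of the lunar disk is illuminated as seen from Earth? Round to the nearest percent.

95%

cos 207° = (-0.891), so f = (1 − (-0.891))/2 = 0.946, i.e. 95%.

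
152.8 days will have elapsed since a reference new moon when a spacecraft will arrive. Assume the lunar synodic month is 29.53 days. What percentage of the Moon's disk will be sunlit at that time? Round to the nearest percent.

152.8/29.53 = 5.174 lunations, so 5 complete cycles and 5.15 d into the next.
Phase angle: θ = 360°·(5.15 d)/(29.53 d) = 62.8°.
cos 62.8° = 0.457, so f = (1 − 0.457)/2 = 0.271, so 27%.

27%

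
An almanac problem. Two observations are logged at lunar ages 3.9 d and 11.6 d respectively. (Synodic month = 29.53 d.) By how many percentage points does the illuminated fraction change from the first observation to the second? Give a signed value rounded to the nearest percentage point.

+73 pp

θ₁ = 360° × 3.9/29.53 = 47.5°, f₁ = (1 − cos θ₁)/2 = 0.162.
θ₂ = 360° × 11.6/29.53 = 141.4°, f₂ = (1 − cos θ₂)/2 = 0.891.
Change = f₂ − f₁ = +0.728 → +73 percentage points.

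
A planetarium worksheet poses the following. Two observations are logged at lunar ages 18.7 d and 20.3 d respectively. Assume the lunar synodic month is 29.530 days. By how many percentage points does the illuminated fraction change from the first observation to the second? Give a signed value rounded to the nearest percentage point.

θ₁ = 360° × 18.7/29.530 = 228.0°, f₁ = (1 − cos θ₁)/2 = 0.835.
θ₂ = 360° × 20.3/29.530 = 247.5°, f₂ = (1 − cos θ₂)/2 = 0.692.
Change = f₂ − f₁ = -0.143 → -14 percentage points.

-14 percentage points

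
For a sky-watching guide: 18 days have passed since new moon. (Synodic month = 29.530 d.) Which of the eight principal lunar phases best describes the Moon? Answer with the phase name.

waning gibbous

At 18/29.530 of the cycle, θ ≈ 219° — the waning gibbous range.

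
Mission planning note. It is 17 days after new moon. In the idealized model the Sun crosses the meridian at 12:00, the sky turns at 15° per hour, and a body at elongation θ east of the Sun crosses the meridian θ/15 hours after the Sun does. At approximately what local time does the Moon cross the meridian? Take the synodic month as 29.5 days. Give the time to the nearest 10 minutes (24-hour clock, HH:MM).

Phase angle: θ = 360°·(17 d)/(29.5 d) = 207.5°.
Delay after the Sun = 207.5° / (15°/h) ≈ 13.83 h.
12:00 + 13.831 h ≈ 01:50 → 01:50 to the nearest ten minutes.

01:50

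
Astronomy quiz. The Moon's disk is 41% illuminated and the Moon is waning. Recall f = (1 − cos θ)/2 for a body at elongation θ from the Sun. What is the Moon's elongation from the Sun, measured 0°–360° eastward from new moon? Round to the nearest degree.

Invert f = (1 − cos θ)/2 to get cos θ = 1 − 2(0.41) = 0.180, hence θ₀ = arccos 0.180 = 79.6°.
Waning ⇒ past full, so θ = 360° − 79.6° = 280.4°.

280°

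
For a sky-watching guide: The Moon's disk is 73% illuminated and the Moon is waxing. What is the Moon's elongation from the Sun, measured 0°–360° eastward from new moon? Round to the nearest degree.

Invert f = (1 − cos θ)/2 to get cos θ = 1 − 2(0.73) = -0.460, hence θ₀ = arccos -0.460 = 117.4°.
The Moon is waxing (0°–180°), so θ = 117.4° directly.

117°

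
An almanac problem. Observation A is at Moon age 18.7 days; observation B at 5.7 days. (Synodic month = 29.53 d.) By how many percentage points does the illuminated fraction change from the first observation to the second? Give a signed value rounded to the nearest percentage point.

First observation: θ = 360°·18.7/29.53 = 228.0°, so f = 0.835.
Second observation: θ = 69.5°, f = 0.325.
Δf = 0.325 − 0.835 = -0.510, i.e. -51 pp.

-51 percentage points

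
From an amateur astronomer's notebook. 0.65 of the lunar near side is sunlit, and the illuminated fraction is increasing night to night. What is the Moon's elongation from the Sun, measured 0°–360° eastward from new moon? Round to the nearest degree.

cos θ = 1 − 2f = -0.300, giving a principal value of 107.5°.
The Moon is waxing (0°–180°), so θ = 107.5° directly.

107°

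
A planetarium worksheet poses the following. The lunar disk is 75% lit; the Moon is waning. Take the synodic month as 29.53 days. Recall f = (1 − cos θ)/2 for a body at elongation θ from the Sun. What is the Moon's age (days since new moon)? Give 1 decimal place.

19.7 days

From f = (1 − cos θ)/2: cos θ = 1 − 2×0.75 = -0.500; arccos → 120.0°.
Since the Moon is past full (waning), take the reflex angle: θ = 360° − 120.0° = 240.0°.
At 360°/29.53 d per day, 240.0° corresponds to 19.69 days.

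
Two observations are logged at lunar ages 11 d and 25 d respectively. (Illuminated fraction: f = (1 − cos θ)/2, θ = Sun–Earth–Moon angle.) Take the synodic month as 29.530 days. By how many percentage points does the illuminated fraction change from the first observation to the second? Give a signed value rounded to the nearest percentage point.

First observation: θ = 360°·11/29.530 = 134.1°, so f = 0.848.
Second observation: θ = 304.8°, f = 0.215.
Δf = 0.215 − 0.848 = -0.633, i.e. -63 pp.

-63 pp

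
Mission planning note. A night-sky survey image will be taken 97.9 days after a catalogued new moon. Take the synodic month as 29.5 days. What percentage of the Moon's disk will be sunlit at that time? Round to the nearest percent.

71%

97.9/29.5 = 3.319 lunations, so 3 complete cycles and 9.40 d into the next.
The Moon has covered 9.40/29.5 of its cycle, so θ ≈ 360° × 9.40/29.5 = 114.7°.
cos 114.7° = (-0.418), so f = (1 − (-0.418))/2 = 0.709, so 71%.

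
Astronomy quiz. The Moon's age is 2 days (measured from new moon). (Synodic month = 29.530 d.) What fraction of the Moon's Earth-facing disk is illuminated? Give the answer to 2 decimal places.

Phase angle: θ = 360°·(2 d)/(29.530 d) = 24.4°.
cos 24.4° = 0.911, so f = (1 − 0.911)/2 = 0.045.

0.04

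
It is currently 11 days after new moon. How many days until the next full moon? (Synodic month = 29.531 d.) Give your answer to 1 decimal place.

Full moon occurs at elongation 180°, i.e. at age 29.531 × 180/360 = 14.765 d.
That is 14.765 − 11 = 3.765 days ahead.

3.8 days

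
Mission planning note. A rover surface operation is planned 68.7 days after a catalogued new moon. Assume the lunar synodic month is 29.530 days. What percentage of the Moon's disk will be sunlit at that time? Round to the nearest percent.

73%

68.7 d spans 2 complete synodic months (2 × 29.530 = 59.06 d) plus 9.64 d.
Phase angle: θ = 360°·(9.64 d)/(29.530 d) = 117.5°.
Illuminated fraction = (1 − cos 117.5°)/2 = (1 − (-0.462))/2 ≈ 0.731, so 73%.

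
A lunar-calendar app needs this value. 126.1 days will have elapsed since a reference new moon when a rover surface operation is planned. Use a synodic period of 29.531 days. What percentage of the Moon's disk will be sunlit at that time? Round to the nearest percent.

56%

Reduce mod P: 126.1 − 4×29.531 = 7.98 d into the current lunation.
Elongation θ = 360° × 7.98/29.531 ≈ 97.2°.
cos 97.2° = (-0.126), so f = (1 − (-0.126))/2 = 0.563, so 56%.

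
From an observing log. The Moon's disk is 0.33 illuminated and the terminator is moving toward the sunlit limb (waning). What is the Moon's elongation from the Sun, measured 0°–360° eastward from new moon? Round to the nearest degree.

290°

From f = (1 − cos θ)/2: cos θ = 1 − 2×0.33 = 0.340; arccos → 70.1°.
Since the Moon is past full (waning), take the reflex angle: θ = 360° − 70.1° = 289.9°.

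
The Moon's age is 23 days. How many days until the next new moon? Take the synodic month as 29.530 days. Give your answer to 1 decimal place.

6.5 days

The next new moon completes the synodic month: 29.530 − 23 = 6.530 days.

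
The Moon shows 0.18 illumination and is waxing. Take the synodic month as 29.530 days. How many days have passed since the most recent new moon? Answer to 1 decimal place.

From f = (1 − cos θ)/2: cos θ = 1 − 2×0.18 = 0.640; arccos → 50.2°.
Before full moon the principal value applies: θ = 50.2°.
That fraction of the synodic month is 50.2/360 × 29.530 d ≈ 4.12 d.

4.1 days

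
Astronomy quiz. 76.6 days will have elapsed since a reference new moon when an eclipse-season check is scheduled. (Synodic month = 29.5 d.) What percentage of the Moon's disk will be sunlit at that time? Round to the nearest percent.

76.6/29.5 = 2.597 lunations, so 2 complete cycles and 17.60 d into the next.
Elongation θ = 360° × 17.60/29.5 ≈ 214.8°.
With cos θ = (-0.821), the lit fraction is (1 − (-0.821))/2 ≈ 0.911, so 91%.

91%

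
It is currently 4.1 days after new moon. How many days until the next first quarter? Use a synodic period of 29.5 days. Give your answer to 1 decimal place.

First quarter is 0.25 of the way through the cycle: age 0.25 × 29.5 = 7.375 d.
So 3.275 days remain (7.375 − 4.1).

3.3 days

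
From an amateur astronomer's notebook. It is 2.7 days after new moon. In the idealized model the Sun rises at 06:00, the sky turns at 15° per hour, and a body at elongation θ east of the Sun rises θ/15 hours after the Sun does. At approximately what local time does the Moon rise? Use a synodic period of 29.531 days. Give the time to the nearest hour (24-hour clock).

08:00

Phase angle: θ = 360°·(2.7 d)/(29.531 d) = 32.9°.
At 15° of sky rotation per hour, 32.9° corresponds to a 2.19 h lag.
06:00 + 2.19 h ≈ 08:12 → 08:00 to the nearest hour.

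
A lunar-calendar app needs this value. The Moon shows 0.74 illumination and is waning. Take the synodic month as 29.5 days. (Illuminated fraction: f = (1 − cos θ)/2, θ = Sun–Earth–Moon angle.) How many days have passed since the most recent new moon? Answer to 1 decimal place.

From f = (1 − cos θ)/2: cos θ = 1 − 2×0.74 = -0.480; arccos → 118.7°.
Since the Moon is past full (waning), take the reflex angle: θ = 360° − 118.7° = 241.3°.
Age = 29.5 × 241.3°/360° ≈ 19.77 days.

19.8 days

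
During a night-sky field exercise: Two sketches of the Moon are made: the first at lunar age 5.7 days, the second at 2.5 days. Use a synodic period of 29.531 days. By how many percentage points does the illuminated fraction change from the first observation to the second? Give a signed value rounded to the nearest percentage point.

-26 pp

First observation: θ = 360°·5.7/29.531 = 69.5°, so f = 0.325.
Second observation: θ = 30.5°, f = 0.069.
Δf = 0.069 − 0.325 = -0.256, i.e. -26 pp.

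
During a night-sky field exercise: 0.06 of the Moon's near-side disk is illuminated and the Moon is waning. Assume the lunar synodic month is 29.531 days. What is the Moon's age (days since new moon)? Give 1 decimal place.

27.2 days

From f = (1 − cos θ)/2: cos θ = 1 − 2×0.06 = 0.880; arccos → 28.4°.
Waning ⇒ past full, so θ = 360° − 28.4° = 331.6°.
At 360°/29.531 d per day, 331.6° corresponds to 27.20 days.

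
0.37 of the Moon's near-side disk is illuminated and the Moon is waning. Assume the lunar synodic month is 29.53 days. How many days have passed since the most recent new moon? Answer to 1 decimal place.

From f = (1 − cos θ)/2: cos θ = 1 − 2×0.37 = 0.260; arccos → 74.9°.
A waning Moon lies in 180°–360°, so θ = 360° − 74.9° = 285.1°.
That fraction of the synodic month is 285.1/360 × 29.53 d ≈ 23.38 d.

23.4 days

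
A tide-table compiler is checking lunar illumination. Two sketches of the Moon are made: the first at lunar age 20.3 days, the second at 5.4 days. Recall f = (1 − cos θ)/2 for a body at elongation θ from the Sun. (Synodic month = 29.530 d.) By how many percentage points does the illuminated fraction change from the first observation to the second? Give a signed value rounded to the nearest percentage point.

θ₁ = 360° × 20.3/29.530 = 247.5°, f₁ = (1 − cos θ₁)/2 = 0.692.
θ₂ = 360° × 5.4/29.530 = 65.8°, f₂ = (1 − cos θ₂)/2 = 0.295.
Change = f₂ − f₁ = -0.396 → -40 percentage points.

-40 percentage points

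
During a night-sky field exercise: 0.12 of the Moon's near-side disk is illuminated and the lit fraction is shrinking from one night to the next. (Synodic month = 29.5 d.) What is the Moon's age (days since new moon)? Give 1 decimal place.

From f = (1 − cos θ)/2: cos θ = 1 − 2×0.12 = 0.760; arccos → 40.5°.
Waning ⇒ past full, so θ = 360° − 40.5° = 319.5°.
Age = 29.5 × 319.5°/360° ≈ 26.18 days.

26.2 days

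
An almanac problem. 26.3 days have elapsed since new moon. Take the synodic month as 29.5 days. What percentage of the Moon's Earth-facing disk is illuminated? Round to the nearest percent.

11%

The Moon has covered 26.3/29.5 of its cycle, so θ ≈ 360° × 26.3/29.5 = 320.9°.
With cos θ = 0.777, the lit fraction is (1 − 0.777)/2 ≈ 0.112, so 11%.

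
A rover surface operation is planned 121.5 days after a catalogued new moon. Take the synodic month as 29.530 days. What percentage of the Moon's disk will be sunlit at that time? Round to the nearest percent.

121.5 d spans 4 complete synodic months (4 × 29.530 = 118.12 d) plus 3.38 d.
The Moon has covered 3.38/29.530 of its cycle, so θ ≈ 360° × 3.38/29.530 = 41.2°.
Illuminated fraction = (1 − cos 41.2°)/2 = (1 − 0.752)/2 ≈ 0.124, so 12%.

12%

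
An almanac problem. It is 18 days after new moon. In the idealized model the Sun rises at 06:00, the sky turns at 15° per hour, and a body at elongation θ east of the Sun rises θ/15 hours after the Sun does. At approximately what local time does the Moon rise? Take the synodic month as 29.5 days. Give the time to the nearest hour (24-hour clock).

Elongation θ = 360° × 18/29.5 ≈ 219.7°.
At 15° of sky rotation per hour, 219.7° corresponds to a 14.64 h lag.
06:00 + 14.64 h ≈ 20:39 → 21:00 to the nearest hour.

21:00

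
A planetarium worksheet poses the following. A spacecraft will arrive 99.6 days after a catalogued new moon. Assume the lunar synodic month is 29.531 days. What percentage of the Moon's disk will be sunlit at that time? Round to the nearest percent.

85%

Reduce mod P: 99.6 − 3×29.531 = 11.01 d into the current lunation.
Elongation θ = 360° × 11.01/29.531 ≈ 134.2°.
cos 134.2° = (-0.697), so f = (1 − (-0.697))/2 = 0.848, so 85%.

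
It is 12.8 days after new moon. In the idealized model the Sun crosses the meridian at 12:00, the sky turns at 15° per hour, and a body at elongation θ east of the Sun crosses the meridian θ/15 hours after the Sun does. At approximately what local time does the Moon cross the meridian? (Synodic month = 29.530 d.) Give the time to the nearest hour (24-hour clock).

22:00

Elongation θ = 360° × 12.8/29.530 ≈ 156.0°.
At 15° of sky rotation per hour, 156.0° corresponds to a 10.40 h lag.
12:00 + 10.40 h ≈ 22:24 → 22:00 to the nearest hour.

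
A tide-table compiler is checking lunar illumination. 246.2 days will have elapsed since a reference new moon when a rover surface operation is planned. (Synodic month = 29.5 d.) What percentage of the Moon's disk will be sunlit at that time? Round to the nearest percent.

78%

246.2/29.5 = 8.346 lunations, so 8 complete cycles and 10.20 d into the next.
The Moon has covered 10.20/29.5 of its cycle, so θ ≈ 360° × 10.20/29.5 = 124.5°.
With cos θ = (-0.566), the lit fraction is (1 − (-0.566))/2 ≈ 0.783, so 78%.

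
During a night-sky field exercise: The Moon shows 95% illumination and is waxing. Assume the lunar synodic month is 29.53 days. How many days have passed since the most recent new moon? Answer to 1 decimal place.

12.6 days

cos θ = 1 − 2f = -0.900, giving a principal value of 154.2°.
Waxing ⇒ before full, so θ = 154.2°.
Age = 29.53 × 154.2°/360° ≈ 12.65 days.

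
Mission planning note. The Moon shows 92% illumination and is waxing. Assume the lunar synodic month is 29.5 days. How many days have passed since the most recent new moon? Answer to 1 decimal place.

12.1 days

Invert f = (1 − cos θ)/2 to get cos θ = 1 − 2(0.92) = -0.840, hence θ₀ = arccos -0.840 = 147.1°.
Before full moon the principal value applies: θ = 147.1°.
That fraction of the synodic month is 147.1/360 × 29.5 d ≈ 12.06 d.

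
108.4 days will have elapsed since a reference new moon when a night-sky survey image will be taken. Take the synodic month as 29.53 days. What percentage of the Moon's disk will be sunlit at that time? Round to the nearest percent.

108.4/29.53 = 3.671 lunations, so 3 complete cycles and 19.81 d into the next.
Elongation θ = 360° × 19.81/29.53 ≈ 241.5°.
With cos θ = (-0.477), the lit fraction is (1 − (-0.477))/2 ≈ 0.739, so 74%.

74%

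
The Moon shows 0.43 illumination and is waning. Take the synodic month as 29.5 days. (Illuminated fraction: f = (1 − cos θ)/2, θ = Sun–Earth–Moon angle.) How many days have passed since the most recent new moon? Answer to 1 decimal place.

22.8 days

cos θ = 1 − 2f = 0.140, giving a principal value of 82.0°.
Waning ⇒ past full, so θ = 360° − 82.0° = 278.0°.
Age = 29.5 × 278.0°/360° ≈ 22.78 days.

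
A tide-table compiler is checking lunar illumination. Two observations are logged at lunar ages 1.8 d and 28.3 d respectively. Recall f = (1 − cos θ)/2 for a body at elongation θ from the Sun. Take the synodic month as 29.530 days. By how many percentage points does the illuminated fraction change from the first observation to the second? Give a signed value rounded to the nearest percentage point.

θ₁ = 360° × 1.8/29.530 = 21.9°, f₁ = (1 − cos θ₁)/2 = 0.036.
θ₂ = 360° × 28.3/29.530 = 345.0°, f₂ = (1 − cos θ₂)/2 = 0.017.
Change = f₂ − f₁ = -0.019 → -2 percentage points.

-2 percentage points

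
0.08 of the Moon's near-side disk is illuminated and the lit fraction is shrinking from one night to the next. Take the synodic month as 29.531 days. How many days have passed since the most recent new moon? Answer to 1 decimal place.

26.8 days

Invert f = (1 − cos θ)/2 to get cos θ = 1 − 2(0.08) = 0.840, hence θ₀ = arccos 0.840 = 32.9°.
Waning ⇒ past full, so θ = 360° − 32.9° = 327.1°.
Age = 29.531 × 327.1°/360° ≈ 26.84 days.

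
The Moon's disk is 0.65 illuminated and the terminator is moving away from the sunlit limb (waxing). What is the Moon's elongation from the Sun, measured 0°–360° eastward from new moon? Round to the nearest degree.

cos θ = 1 − 2f = -0.300, giving a principal value of 107.5°.
Before full moon the principal value applies: θ = 107.5°.

107°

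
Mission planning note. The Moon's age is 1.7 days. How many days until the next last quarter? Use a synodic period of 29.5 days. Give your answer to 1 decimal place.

Last quarter is 0.75 of the way through the cycle: age 0.75 × 29.5 = 22.125 d.
So 20.425 days remain (22.125 − 1.7).

20.4 days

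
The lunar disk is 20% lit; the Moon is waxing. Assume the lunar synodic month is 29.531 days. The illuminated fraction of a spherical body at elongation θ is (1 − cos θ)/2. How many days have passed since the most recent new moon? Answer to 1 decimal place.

cos θ = 1 − 2f = 0.600, giving a principal value of 53.1°.
The Moon is waxing (0°–180°), so θ = 53.1° directly.
At 360°/29.531 d per day, 53.1° corresponds to 4.36 days.

4.4 days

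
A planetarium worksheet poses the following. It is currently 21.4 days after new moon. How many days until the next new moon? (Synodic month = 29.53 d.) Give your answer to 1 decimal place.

8.1 days

The next new moon completes the synodic month: 29.53 − 21.4 = 8.130 days.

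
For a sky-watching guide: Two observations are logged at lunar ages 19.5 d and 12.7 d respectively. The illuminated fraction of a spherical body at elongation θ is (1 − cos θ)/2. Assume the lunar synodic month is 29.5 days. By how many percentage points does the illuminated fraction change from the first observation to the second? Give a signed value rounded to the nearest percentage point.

θ₁ = 360° × 19.5/29.5 = 238.0°, f₁ = (1 − cos θ₁)/2 = 0.765.
θ₂ = 360° × 12.7/29.5 = 155.0°, f₂ = (1 − cos θ₂)/2 = 0.953.
Change = f₂ − f₁ = +0.188 → +19 percentage points.

+19 pp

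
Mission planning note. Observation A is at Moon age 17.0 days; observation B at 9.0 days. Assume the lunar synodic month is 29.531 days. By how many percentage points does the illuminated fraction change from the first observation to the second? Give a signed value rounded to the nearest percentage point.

-28 percentage points

First observation: θ = 360°·17.0/29.531 = 207.2°, so f = 0.945.
Second observation: θ = 109.7°, f = 0.669.
Δf = 0.669 − 0.945 = -0.276, i.e. -28 pp.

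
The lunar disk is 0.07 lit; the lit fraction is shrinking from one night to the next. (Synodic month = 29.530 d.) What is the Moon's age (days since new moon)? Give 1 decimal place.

Invert f = (1 − cos θ)/2 to get cos θ = 1 − 2(0.07) = 0.860, hence θ₀ = arccos 0.860 = 30.7°.
A waning Moon lies in 180°–360°, so θ = 360° − 30.7° = 329.3°.
That fraction of the synodic month is 329.3/360 × 29.530 d ≈ 27.01 d.

27.0 days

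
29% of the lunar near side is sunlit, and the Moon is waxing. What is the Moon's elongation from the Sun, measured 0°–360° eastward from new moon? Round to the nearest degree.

Invert f = (1 − cos θ)/2 to get cos θ = 1 − 2(0.29) = 0.420, hence θ₀ = arccos 0.420 = 65.2°.
Waxing ⇒ before full, so θ = 65.2°.

65°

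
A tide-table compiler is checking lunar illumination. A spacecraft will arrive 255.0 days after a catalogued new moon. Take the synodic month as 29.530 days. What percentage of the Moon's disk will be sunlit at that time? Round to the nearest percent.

255.0/29.530 = 8.635 lunations, so 8 complete cycles and 18.76 d into the next.
Phase angle: θ = 360°·(18.76 d)/(29.530 d) = 228.7°.
cos 228.7° = (-0.660), so f = (1 − (-0.660))/2 = 0.830, so 83%.

83%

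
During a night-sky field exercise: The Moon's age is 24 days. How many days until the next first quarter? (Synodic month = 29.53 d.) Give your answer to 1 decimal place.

First quarter is 0.25 of the way through the cycle: age 0.25 × 29.53 = 7.383 d.
This lunation's first quarter (7.383 d) has passed, so add one period: 36.913 − 24 = 12.913 days.

12.9 days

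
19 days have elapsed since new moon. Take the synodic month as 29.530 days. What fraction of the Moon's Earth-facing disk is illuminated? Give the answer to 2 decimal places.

Elongation θ = 360° × 19/29.530 ≈ 231.6°.
With cos θ = (-0.621), the lit fraction is (1 − (-0.621))/2 ≈ 0.810.

0.81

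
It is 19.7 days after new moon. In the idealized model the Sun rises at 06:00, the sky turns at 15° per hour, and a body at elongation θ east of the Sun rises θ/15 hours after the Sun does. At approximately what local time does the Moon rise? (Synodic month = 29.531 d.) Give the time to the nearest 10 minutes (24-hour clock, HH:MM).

Elongation θ = 360° × 19.7/29.531 ≈ 240.2°.
At 15° of sky rotation per hour, 240.2° corresponds to a 16.01 h lag.
06:00 + 16.010 h ≈ 22:01 → 22:00 to the nearest ten minutes.

22:00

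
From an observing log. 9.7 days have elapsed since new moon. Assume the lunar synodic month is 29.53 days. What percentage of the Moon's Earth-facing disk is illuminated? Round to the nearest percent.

Phase angle: θ = 360°·(9.7 d)/(29.53 d) = 118.3°.
cos 118.3° = (-0.473), so f = (1 − (-0.473))/2 = 0.737, so 74%.

74%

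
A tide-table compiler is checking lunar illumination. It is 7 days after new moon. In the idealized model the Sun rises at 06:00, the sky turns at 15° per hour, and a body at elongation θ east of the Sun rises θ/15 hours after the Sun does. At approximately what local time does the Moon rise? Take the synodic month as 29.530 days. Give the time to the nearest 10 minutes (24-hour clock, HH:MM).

11:40

Phase angle: θ = 360°·(7 d)/(29.530 d) = 85.3°.
The Moon trails the Sun by θ/15 = 85.3/15 ≈ 5.69 hours.
06:00 + 5.689 h ≈ 11:41 → 11:40 to the nearest ten minutes.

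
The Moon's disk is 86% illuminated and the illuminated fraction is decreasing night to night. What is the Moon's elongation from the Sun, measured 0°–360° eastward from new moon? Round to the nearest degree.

cos θ = 1 − 2f = -0.720, giving a principal value of 136.1°.
A waning Moon lies in 180°–360°, so θ = 360° − 136.1° = 223.9°.

224°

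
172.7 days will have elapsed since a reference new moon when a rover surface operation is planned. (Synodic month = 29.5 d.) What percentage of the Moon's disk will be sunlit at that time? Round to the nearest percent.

Reduce mod P: 172.7 − 5×29.5 = 25.20 d into the current lunation.
Elongation θ = 360° × 25.20/29.5 ≈ 307.5°.
With cos θ = 0.609, the lit fraction is (1 − 0.609)/2 ≈ 0.195, so 20%.

20%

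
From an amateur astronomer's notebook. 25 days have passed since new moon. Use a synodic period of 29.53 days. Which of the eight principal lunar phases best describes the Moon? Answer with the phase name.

waning crescent

At 25/29.53 of the cycle, θ ≈ 305° — the waning crescent range.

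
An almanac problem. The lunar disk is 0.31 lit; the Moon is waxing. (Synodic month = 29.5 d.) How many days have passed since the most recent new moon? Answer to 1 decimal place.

5.5 days

cos θ = 1 − 2f = 0.380, giving a principal value of 67.7°.
The Moon is waxing (0°–180°), so θ = 67.7° directly.
Age = 29.5 × 67.7°/360° ≈ 5.54 days.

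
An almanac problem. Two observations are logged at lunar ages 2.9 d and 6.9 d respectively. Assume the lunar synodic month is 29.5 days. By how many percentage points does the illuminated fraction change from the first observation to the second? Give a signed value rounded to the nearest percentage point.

First observation: θ = 360°·2.9/29.5 = 35.4°, so f = 0.092.
Second observation: θ = 84.2°, f = 0.450.
Δf = 0.450 − 0.092 = +0.357, i.e. +36 pp.

+36 pp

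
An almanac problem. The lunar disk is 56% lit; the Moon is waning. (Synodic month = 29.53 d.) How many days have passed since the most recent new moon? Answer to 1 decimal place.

21.6 days

cos θ = 1 − 2f = -0.120, giving a principal value of 96.9°.
Waning ⇒ past full, so θ = 360° − 96.9° = 263.1°.
That fraction of the synodic month is 263.1/360 × 29.53 d ≈ 21.58 d.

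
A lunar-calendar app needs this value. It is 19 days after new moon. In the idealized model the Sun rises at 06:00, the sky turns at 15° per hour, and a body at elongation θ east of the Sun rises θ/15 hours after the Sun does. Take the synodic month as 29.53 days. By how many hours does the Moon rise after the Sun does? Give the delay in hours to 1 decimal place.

15.4 h

Phase angle: θ = 360°·(19 d)/(29.53 d) = 231.6°.
Delay after the Sun = 231.6° / (15°/h) ≈ 15.44 h.
So the Moon rises 15.44 h after the Sun.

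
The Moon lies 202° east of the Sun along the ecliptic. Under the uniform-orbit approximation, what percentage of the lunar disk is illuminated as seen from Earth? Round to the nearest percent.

f = (1 − cos 202°)/2 = (1 − (-0.927))/2 ≈ 0.964, i.e. 96%.

96%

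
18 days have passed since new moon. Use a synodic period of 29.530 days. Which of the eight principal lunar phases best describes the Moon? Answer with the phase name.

waning gibbous

θ ≈ 360° × 18/29.530 = 219°, which falls in the waning gibbous sector.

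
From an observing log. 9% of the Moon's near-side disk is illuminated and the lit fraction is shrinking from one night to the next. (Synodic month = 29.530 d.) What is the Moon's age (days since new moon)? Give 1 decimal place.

cos θ = 1 − 2f = 0.820, giving a principal value of 34.9°.
A waning Moon lies in 180°–360°, so θ = 360° − 34.9° = 325.1°.
Age = 29.530 × 325.1°/360° ≈ 26.67 days.

26.7 days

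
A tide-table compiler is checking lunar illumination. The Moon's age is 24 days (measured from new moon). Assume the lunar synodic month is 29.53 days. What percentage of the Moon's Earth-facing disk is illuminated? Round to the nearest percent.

31%

Phase angle: θ = 360°·(24 d)/(29.53 d) = 292.6°.
With cos θ = 0.384, the lit fraction is (1 − 0.384)/2 ≈ 0.308, so 31%.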